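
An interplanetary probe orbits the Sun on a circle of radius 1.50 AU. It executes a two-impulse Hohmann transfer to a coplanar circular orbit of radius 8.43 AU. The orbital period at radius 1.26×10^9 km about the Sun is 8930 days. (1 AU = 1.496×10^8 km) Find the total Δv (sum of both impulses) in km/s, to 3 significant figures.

From Kepler's third law T² = 4π²r³/μ at r = 1.26×10^9 km, T = 8930 days = 8930 × 86400 s = 7.71552×10^8 s: μ = 4π²r³/T² = 1.32660×10^11 km³/s².
In km: r₁ = 1.50 × 1.496×10^8 = 2.244×10^8 km; r₂ = 8.43 × 1.496×10^8 = 1.261128×10^9 km.
Semi-major axis of the transfer orbit: a_t = (2.244×10^8 + 1.261128×10^9)/2 = 7.42764×10^8 km.
At r₁ the circular-orbit speed is v₁ = √(μ/r₁) = 24.314 km/s.
On the transfer ellipse at r₁, v² = μ(2/r − 1/a) gives v_p = √[μ(2/r₁ − 1/a_t)] = 31.682 km/s.
First burn Δv₁ = |v_p − v₁| = 7.368 km/s.
At r₂, v₂ = √(μ/r₂) = 10.256 km/s.
Transfer-orbit speed at r₂: v_a = √[μ(2/r₂ − 1/a_t)] = 5.6374 km/s.
Second burn Δv₂ = |v₂ − v_a| = 4.619 km/s.
Total Δv = Δv₁ + Δv₂ = 11.99 km/s.

Δv = 12.0 km/s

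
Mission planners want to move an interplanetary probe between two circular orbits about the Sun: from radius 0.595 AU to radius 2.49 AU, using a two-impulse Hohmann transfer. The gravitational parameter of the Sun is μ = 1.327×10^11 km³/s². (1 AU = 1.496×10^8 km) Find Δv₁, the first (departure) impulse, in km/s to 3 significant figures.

In km: r₁ = 0.595 × 1.496×10^8 = 8.9012×10^7 km; r₂ = 2.49 × 1.496×10^8 = 3.72504×10^8 km.
The Hohmann ellipse has a_t = (r₁ + r₂)/2 = 2.30758×10^8 km.
On the circular orbit at r = 8.9012×10^7 km, v_c = √(μ/r) = 38.61 km/s.
Transfer-orbit speed at the same r (vis-viva, a = a_t): v_t = √[μ(2/r − 1/a_t)] = 49.06 km/s.
Δv₁ = |v_t − v_c| = |49.06 − 38.61| = 10.45 km/s.

Δv₁ = 10.4 km/s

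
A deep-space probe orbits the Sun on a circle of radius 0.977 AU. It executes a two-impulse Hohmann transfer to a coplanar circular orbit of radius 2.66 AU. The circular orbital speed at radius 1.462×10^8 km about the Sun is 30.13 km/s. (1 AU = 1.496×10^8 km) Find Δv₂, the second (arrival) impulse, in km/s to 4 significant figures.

From the circular-orbit relation v² = μ/r at r = 1.462×10^8 km: μ = v²r = (30.13)² × 1.462×10^8 = 1.32723×10^11 km³/s².
In km: r₁ = 0.977 × 1.496×10^8 = 1.461592×10^8 km; r₂ = 2.66 × 1.496×10^8 = 3.97936×10^8 km.
The Hohmann ellipse has a_t = (r₁ + r₂)/2 = 2.720476×10^8 km.
Circular speed at r = 3.97936×10^8 km: v_c = √(μ/r) = 18.263 km/s.
Vis-viva on the transfer ellipse at r = 3.97936×10^8 km gives v_t = √[μ(2/r − 1/a_t)] = 13.386 km/s.
Δv₂ = |v_t − v_c| = |13.386 − 18.263| = 4.877 km/s.

Δv₂ = 4.877 km/s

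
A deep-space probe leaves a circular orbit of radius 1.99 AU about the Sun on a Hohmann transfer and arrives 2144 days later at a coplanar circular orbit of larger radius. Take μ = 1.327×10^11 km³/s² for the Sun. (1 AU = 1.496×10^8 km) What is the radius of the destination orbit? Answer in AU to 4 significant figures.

In km: r₁ = 1.99 × 1.496×10^8 = 2.97704×10^8 km.
Transfer time t = 2144 days = 1.852416×10^8 s, and t = π√(a_t³/μ).
So a_t = (μ t²/π²)^(1/3) = (1.327×10^11 × (1.852416×10^8)² / π²)^(1/3) = 7.7271×10^8 km.
Since a_t = (r₁ + r₂)/2, r₂ = 2a_t − r₁ = 2×7.7271×10^8 − 2.97704×10^8 = 1.247716×10^9 km.
In AU: r₂ = 1.247716×10^9 / 1.496×10^8 = 8.340 AU.

r₂ = 8.340 AU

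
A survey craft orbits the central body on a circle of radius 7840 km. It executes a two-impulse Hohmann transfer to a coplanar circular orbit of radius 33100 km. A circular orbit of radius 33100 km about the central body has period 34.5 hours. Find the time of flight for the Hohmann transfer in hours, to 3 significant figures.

t = 8.39 hours

From Kepler's third law T² = 4π²r³/μ at r = 33100 km, T = 34.5 hours = 34.5 × 3600 s = 1.242×10^5 s: μ = 4π²r³/T² = 92811.2 km³/s².
Transfer-ellipse semi-major axis a_t = (r₁ + r₂)/2 = (7840 + 33100)/2 = 20470 km.
Transfer time t = π√(a_t³/μ) = π√((20470)³ / 92811.2) = 30200 s.
Converting: 30200 s ÷ 3600 s/hour = 8.39 hours.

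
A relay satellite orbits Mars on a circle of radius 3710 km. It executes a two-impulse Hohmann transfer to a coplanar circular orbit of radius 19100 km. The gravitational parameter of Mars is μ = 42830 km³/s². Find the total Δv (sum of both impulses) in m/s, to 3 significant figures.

Δv = 1640 m/s

Transfer-ellipse semi-major axis a_t = (r₁ + r₂)/2 = (3710 + 19100)/2 = 11405 km.
Circular speed at r₁: v₁ = √(μ/r₁) = √(42830/3710) = 3.3977 km/s.
Transfer-orbit speed at r₁ (vis-viva equation): v_p = √[μ(2/r₁ − 1/a_t)] = 4.3970 km/s.
First burn Δv₁ = |v_p − v₁| = 0.9993 km/s.
Circular speed at r₂: v₂ = √(μ/r₂) = 1.4975 km/s.
Transfer-orbit speed at r₂: v_a = √[μ(2/r₂ − 1/a_t)] = 0.85408 km/s.
Second burn Δv₂ = |v₂ − v_a| = 0.6434 km/s.
Δv = Δv₁ + Δv₂ = 0.9993 + 0.6434 = 1.643 km/s.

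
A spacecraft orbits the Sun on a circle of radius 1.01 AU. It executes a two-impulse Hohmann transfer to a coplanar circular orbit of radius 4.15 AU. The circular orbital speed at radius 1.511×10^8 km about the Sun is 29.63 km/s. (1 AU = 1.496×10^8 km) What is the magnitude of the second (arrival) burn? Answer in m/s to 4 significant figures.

Δv₂ = 5472 m/s

From the circular-orbit relation v² = μ/r at r = 1.511×10^8 km: μ = v²r = (29.63)² × 1.511×10^8 = 1.32656×10^11 km³/s².
In km: r₁ = 1.01 × 1.496×10^8 = 1.51096×10^8 km; r₂ = 4.15 × 1.496×10^8 = 6.2084×10^8 km.
Transfer-ellipse semi-major axis a_t = (r₁ + r₂)/2 = (1.51096×10^8 + 6.2084×10^8)/2 = 3.85968×10^8 km.
Circular speed at r = 6.2084×10^8 km: v_c = √(μ/r) = 14.618 km/s.
Transfer-orbit speed at the same r (vis-viva, a = a_t): v_t = √[μ(2/r − 1/a_t)] = 9.1459 km/s.
Δv₂ = |v_t − v_c| = |9.1459 − 14.618| = 5.472 km/s.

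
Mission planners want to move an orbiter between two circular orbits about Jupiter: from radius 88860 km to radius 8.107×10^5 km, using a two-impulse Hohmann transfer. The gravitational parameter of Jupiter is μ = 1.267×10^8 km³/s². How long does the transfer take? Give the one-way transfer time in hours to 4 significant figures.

t = 23.39 hours

The Hohmann ellipse has a_t = (r₁ + r₂)/2 = 4.4978×10^5 km.
By Kepler's third law the transfer-orbit period is T = 2π√(a_t³/μ), so t = T/2 = 84190 s.
Converting: 84190 s ÷ 3600 s/hour = 23.39 hours.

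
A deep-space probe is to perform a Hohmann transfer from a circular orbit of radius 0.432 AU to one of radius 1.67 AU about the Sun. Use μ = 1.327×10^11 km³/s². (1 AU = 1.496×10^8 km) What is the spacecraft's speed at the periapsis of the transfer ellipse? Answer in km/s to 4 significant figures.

In km: r₁ = 0.432 × 1.496×10^8 = 6.46272×10^7 km; r₂ = 1.67 × 1.496×10^8 = 2.49832×10^8 km.
Transfer-ellipse semi-major axis a_t = (r₁ + r₂)/2 = (6.46272×10^7 + 2.49832×10^8)/2 = 1.572296×10^8 km.
At periapsis, r = 6.46272×10^7 km.
From the vis-viva equation, v = √[μ(2/r − 1/a_t)] = 57.12 km/s.

v = 57.12 km/s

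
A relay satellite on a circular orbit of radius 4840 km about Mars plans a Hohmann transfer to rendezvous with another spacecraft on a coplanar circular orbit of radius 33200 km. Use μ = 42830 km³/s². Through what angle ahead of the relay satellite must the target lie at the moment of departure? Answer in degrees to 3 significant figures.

The Hohmann ellipse has a_t = (r₁ + r₂)/2 = 19020 km.
The half-period of the transfer ellipse is t = π√(a_t³/μ) = 39819.1 s.
The target's mean motion on its circular orbit is ω₂ = √(μ/r₂³) = 3.42111×10^-5 rad/s.
Angle swept by the target during transfer: ω₂·t = 1.3623 rad = 78.05°.
Arrival is 180° from departure on the ellipse, so φ = 180° − 78.05° = 102°.

φ = 102°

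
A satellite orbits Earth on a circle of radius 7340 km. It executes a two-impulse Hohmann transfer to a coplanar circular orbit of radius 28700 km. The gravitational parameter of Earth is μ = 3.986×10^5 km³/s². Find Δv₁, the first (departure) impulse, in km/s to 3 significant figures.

Δv₁ = 1.93 km/s

The Hohmann ellipse has a_t = (r₁ + r₂)/2 = 18020 km.
On the circular orbit at r = 7340 km, v_c = √(μ/r) = 7.369 km/s.
Vis-viva on the transfer ellipse at r = 7340 km gives v_t = √[μ(2/r − 1/a_t)] = 9.300 km/s.
Δv₁ = |v_t − v_c| = |9.300 − 7.369| = 1.931 km/s.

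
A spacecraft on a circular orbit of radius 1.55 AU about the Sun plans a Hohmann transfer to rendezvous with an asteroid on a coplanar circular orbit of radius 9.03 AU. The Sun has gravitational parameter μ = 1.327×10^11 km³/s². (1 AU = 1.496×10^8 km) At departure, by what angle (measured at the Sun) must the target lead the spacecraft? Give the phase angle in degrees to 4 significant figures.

In km: r₁ = 1.55 × 1.496×10^8 = 2.3188×10^8 km; r₂ = 9.03 × 1.496×10^8 = 1.350888×10^9 km.
Semi-major axis of the transfer orbit: a_t = (2.3188×10^8 + 1.350888×10^9)/2 = 7.91384×10^8 km.
Transfer time t = π√(a_t³/μ) = 1.91997×10^8 s.
Target angular speed ω₂ = √(μ/r₂³) = 7.33680×10^-9 rad/s.
Angle swept by the target during transfer: ω₂·t = 1.4086 rad = 80.71°.
Arrival is 180° from departure on the ellipse, so φ = 180° − 80.71° = 99.29°.

φ = 99.29°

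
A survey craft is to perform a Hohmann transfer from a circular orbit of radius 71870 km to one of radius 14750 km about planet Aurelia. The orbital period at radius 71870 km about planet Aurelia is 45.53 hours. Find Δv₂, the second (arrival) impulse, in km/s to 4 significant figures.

Δv₂ = 1.753 km/s

From Kepler's third law T² = 4π²r³/μ at r = 71870 km, T = 45.53 hours = 45.53 × 3600 s = 1.63908×10^5 s: μ = 4π²r³/T² = 5.45510×10^5 km³/s².
Semi-major axis of the transfer orbit: a_t = (71870 + 14750)/2 = 43310 km.
Circular speed at r = 14750 km: v_c = √(μ/r) = 6.081 km/s.
Vis-viva on the transfer ellipse at r = 14750 km gives v_t = √[μ(2/r − 1/a_t)] = 7.834 km/s.
Δv₂ = |v_t − v_c| = |7.834 − 6.081| = 1.753 km/s.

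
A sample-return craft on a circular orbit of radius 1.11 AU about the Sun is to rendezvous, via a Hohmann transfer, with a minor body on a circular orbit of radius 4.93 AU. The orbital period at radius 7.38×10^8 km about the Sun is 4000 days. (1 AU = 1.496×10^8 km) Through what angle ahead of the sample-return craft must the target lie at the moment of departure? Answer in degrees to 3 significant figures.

φ = 93.7°

From Kepler's third law T² = 4π²r³/μ at r = 7.38×10^8 km, T = 4000 days = 4000 × 86400 s = 3.456×10^8 s: μ = 4π²r³/T² = 1.32856×10^11 km³/s².
In km: r₁ = 1.11 × 1.496×10^8 = 1.66056×10^8 km; r₂ = 4.93 × 1.496×10^8 = 7.37528×10^8 km.
Transfer-ellipse semi-major axis a_t = (r₁ + r₂)/2 = (1.66056×10^8 + 7.37528×10^8)/2 = 4.51792×10^8 km.
Transfer time t = π√(a_t³/μ) = 8.2769×10^7 s.
The target's mean motion on its circular orbit is ω₂ = √(μ/r₂³) = 1.8198×10^-8 rad/s.
Angle swept by the target during transfer: ω₂·t = 1.5062 rad = 86.30°.
The sample-return craft traverses 180° on the transfer ellipse, so the target must lead by 180° − 86.30° = 93.7°.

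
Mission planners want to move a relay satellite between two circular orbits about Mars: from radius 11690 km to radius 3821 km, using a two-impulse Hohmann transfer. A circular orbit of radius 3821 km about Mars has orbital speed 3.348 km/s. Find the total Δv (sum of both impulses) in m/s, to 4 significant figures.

Δv = 1333 m/s

From the circular-orbit relation v² = μ/r at r = 3821 km: μ = v²r = (3.348)² × 3821 = 42830.0 km³/s².
The Hohmann ellipse has a_t = (r₁ + r₂)/2 = 7755.5 km.
At r₁ the circular-orbit speed is v₁ = √(μ/r₁) = 1.9141 km/s.
On the transfer ellipse at r₁, v² = μ(2/r − 1/a) gives v_a = √[μ(2/r₁ − 1/a_t)] = 1.3435 km/s.
First burn Δv₁ = |v_a − v₁| = 0.5706 km/s.
Circular speed at r₂: v₂ = √(μ/r₂) = 3.3480 km/s.
Transfer-orbit speed at r₂: v_p = √[μ(2/r₂ − 1/a_t)] = 4.1104 km/s.
Second burn Δv₂ = |v₂ − v_p| = 0.7624 km/s.
Δv = Δv₁ + Δv₂ = 0.5706 + 0.7624 = 1.333 km/s.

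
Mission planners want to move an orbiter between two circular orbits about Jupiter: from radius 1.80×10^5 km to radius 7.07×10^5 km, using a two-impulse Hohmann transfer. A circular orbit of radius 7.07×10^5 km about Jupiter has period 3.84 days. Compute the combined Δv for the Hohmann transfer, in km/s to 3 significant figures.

Δv = 11.8 km/s

From Kepler's third law T² = 4π²r³/μ at r = 7.07×10^5 km, T = 3.84 days = 3.84 × 86400 s = 3.31776×10^5 s: μ = 4π²r³/T² = 1.26744×10^8 km³/s².
Semi-major axis of the transfer orbit: a_t = (1.800×10^5 + 7.070×10^5)/2 = 4.435×10^5 km.
Circular speed at r₁: v₁ = √(μ/r₁) = √(1.26744×10^8/1.800×10^5) = 26.536 km/s.
Transfer-orbit speed at r₁ (vis-viva equation): v_p = √[μ(2/r₁ − 1/a_t)] = 33.504 km/s.
First burn Δv₁ = |v_p − v₁| = 6.968 km/s.
Circular speed at r₂: v₂ = √(μ/r₂) = 13.389 km/s.
Transfer-orbit speed at r₂: v_a = √[μ(2/r₂ − 1/a_t)] = 8.5299 km/s.
Second burn Δv₂ = |v₂ − v_a| = 4.859 km/s.
Δv = Δv₁ + Δv₂ = 6.968 + 4.859 = 11.83 km/s.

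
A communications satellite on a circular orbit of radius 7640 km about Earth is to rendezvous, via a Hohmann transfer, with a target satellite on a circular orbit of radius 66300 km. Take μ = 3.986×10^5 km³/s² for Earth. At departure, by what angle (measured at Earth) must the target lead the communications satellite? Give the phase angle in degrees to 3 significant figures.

φ = 105°

Semi-major axis of the transfer orbit: a_t = (7640 + 66300)/2 = 36970 km.
Transfer time t = π√(a_t³/μ) = 35371.7 s.
The target's mean motion on its circular orbit is ω₂ = √(μ/r₂³) = 3.69827×10^-5 rad/s.
Angle swept by the target during transfer: ω₂·t = 1.3081 rad = 74.95°.
Arrival is 180° from departure on the ellipse, so φ = 180° − 74.95° = 105°.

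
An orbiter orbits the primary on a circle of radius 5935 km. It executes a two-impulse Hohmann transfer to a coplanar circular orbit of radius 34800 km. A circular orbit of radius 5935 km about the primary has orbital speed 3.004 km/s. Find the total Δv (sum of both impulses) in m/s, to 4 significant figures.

Δv = 1494 m/s

From the circular-orbit relation v² = μ/r at r = 5935 km: μ = v²r = (3.004)² × 5935 = 53557.5 km³/s².
Semi-major axis of the transfer orbit: a_t = (5935 + 34800)/2 = 20367.5 km.
At r₁ the circular-orbit speed is v₁ = √(μ/r₁) = 3.00400 km/s.
Transfer-orbit speed at r₁ (vis-viva equation): v_p = √[μ(2/r₁ − 1/a_t)] = 3.92664 km/s.
First burn Δv₁ = |v_p − v₁| = 0.92264 km/s.
At r₂, v₂ = √(μ/r₂) = 1.24057 km/s.
Transfer-orbit speed at r₂: v_a = √[μ(2/r₂ − 1/a_t)] = 0.669672 km/s.
Second burn Δv₂ = |v₂ − v_a| = 0.57090 km/s.
Δv = Δv₁ + Δv₂ = 0.92264 + 0.57090 = 1.494 km/s.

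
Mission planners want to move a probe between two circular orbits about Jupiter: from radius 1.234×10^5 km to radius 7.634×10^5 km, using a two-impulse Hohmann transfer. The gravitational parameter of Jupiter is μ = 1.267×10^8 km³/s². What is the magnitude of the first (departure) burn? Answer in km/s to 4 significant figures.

Δv₁ = 10.00 km/s

Semi-major axis of the transfer orbit: a_t = (1.234×10^5 + 7.634×10^5)/2 = 4.434×10^5 km.
On the circular orbit at r = 1.234×10^5 km, v_c = √(μ/r) = 32.04 km/s.
Vis-viva on the transfer ellipse at r = 1.234×10^5 km gives v_t = √[μ(2/r − 1/a_t)] = 42.04 km/s.
Δv₁ = |v_t − v_c| = |42.04 − 32.04| = 10.00 km/s.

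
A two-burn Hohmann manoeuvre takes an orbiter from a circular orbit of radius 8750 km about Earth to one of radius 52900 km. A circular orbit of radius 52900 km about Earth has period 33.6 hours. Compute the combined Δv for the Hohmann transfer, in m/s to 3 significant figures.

Δv = 3380 m/s

From Kepler's third law T² = 4π²r³/μ at r = 52900 km, T = 33.6 hours = 33.6 × 3600 s = 1.2096×10^5 s: μ = 4π²r³/T² = 3.99432×10^5 km³/s².
Transfer-ellipse semi-major axis a_t = (r₁ + r₂)/2 = (8750 + 52900)/2 = 30825 km.
At r₁ the circular-orbit speed is v₁ = √(μ/r₁) = 6.7564 km/s.
Transfer-orbit speed at r₁ (vis-viva): v_p = √[μ(2/r₁ − 1/a_t)] = 8.8510 km/s.
First burn Δv₁ = |v_p − v₁| = 2.0946 km/s.
At r₂, v₂ = √(μ/r₂) = 2.74785 km/s.
Transfer-orbit speed at r₂: v_a = √[μ(2/r₂ − 1/a_t)] = 1.46402 km/s.
Second burn Δv₂ = |v₂ − v_a| = 1.2838 km/s.
Total Δv = Δv₁ + Δv₂ = 3.378 km/s.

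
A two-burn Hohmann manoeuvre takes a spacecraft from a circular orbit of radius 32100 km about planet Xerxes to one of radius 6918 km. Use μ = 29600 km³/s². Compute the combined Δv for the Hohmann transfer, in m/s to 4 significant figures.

The Hohmann ellipse has a_t = (r₁ + r₂)/2 = 19509 km.
Circular speed at r₁: v₁ = √(μ/r₁) = √(29600/32100) = 0.96027 km/s.
On the transfer ellipse at r₁, v² = μ(2/r − 1/a) gives v_a = √[μ(2/r₁ − 1/a_t)] = 0.57183 km/s.
First burn Δv₁ = |v_a − v₁| = 0.38844 km/s.
At r₂, v₂ = √(μ/r₂) = 2.06850 km/s.
Transfer-orbit speed at r₂: v_p = √[μ(2/r₂ − 1/a_t)] = 2.65333 km/s.
Second burn Δv₂ = |v₂ − v_p| = 0.58483 km/s.
Total Δv = Δv₁ + Δv₂ = 0.9733 km/s.

Δv = 973.3 m/s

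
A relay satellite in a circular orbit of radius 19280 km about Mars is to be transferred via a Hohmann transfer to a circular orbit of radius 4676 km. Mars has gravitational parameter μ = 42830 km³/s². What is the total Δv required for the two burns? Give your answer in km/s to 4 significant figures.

Δv = 1.372 km/s

The Hohmann ellipse has a_t = (r₁ + r₂)/2 = 11978 km.
At r₁ the circular-orbit speed is v₁ = √(μ/r₁) = 1.49046 km/s.
Transfer-orbit speed at r₁ (v² = μ(2/r − 1/a)): v_a = √[μ(2/r₁ − 1/a_t)] = 0.931249 km/s.
First burn Δv₁ = |v_a − v₁| = 0.5592 km/s.
At r₂, v₂ = √(μ/r₂) = 3.0265 km/s.
Transfer-orbit speed at r₂: v_p = √[μ(2/r₂ − 1/a_t)] = 3.8397 km/s.
Second burn Δv₂ = |v₂ − v_p| = 0.8132 km/s.
Total Δv = Δv₁ + Δv₂ = 1.372 km/s.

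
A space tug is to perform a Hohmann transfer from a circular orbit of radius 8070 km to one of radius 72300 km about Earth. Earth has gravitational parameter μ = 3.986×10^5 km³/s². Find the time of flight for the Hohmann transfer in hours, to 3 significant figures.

t = 11.1 hours

The Hohmann ellipse has a_t = (r₁ + r₂)/2 = 40185 km.
By Kepler's third law the transfer-orbit period is T = 2π√(a_t³/μ), so t = T/2 = 40080 s.
Converting: 40080 s ÷ 3600 s/hour = 11.1 hours.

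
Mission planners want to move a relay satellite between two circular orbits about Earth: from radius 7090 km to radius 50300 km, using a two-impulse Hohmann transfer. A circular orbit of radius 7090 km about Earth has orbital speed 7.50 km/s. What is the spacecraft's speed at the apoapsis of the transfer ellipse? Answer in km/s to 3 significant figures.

v = 1.40 km/s

From the circular-orbit relation v² = μ/r at r = 7090 km: μ = v²r = (7.50)² × 7090 = 3.98812×10^5 km³/s².
Semi-major axis of the transfer orbit: a_t = (7090 + 50300)/2 = 28695 km.
The apoapsis of the transfer ellipse is at r = 50300 km.
Applying v² = μ(2/r − 1/a_t): v = 1.400 km/s.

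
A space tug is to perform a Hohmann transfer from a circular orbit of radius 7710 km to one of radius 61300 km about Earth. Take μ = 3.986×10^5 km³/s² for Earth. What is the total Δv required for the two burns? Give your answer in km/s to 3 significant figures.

Δv = 3.74 km/s

Semi-major axis of the transfer orbit: a_t = (7710 + 61300)/2 = 34505 km.
At r₁ the circular-orbit speed is v₁ = √(μ/r₁) = 7.1902 km/s.
Transfer-orbit speed at r₁ (vis-viva): v_p = √[μ(2/r₁ − 1/a_t)] = 9.5836 km/s.
First burn Δv₁ = |v_p − v₁| = 2.393 km/s.
Circular speed at r₂: v₂ = √(μ/r₂) = 2.550 km/s.
Transfer-orbit speed at r₂: v_a = √[μ(2/r₂ − 1/a_t)] = 1.205 km/s.
Second burn Δv₂ = |v₂ − v_a| = 1.345 km/s.
Δv = Δv₁ + Δv₂ = 2.393 + 1.345 = 3.738 km/s.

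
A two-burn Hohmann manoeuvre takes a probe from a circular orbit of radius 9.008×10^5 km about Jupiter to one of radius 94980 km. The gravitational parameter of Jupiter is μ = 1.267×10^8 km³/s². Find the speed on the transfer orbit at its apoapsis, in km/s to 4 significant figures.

Transfer-ellipse semi-major axis a_t = (r₁ + r₂)/2 = (9.008×10^5 + 94980)/2 = 4.9789×10^5 km.
At apoapsis, r = 9.008×10^5 km.
Applying v² = μ(2/r − 1/a_t): v = 5.180 km/s.

v = 5.180 km/s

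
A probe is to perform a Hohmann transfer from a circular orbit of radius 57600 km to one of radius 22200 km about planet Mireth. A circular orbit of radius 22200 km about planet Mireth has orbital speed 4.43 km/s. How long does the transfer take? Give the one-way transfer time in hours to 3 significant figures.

t = 10.5 hours

From the circular-orbit relation v² = μ/r at r = 22200 km: μ = v²r = (4.43)² × 22200 = 4.35673×10^5 km³/s².
Semi-major axis of the transfer orbit: a_t = (57600 + 22200)/2 = 39900 km.
Transfer time t = π√(a_t³/μ) = π√((39900)³ / 4.35673×10^5) = 37930 s.
Converting: 37930 s ÷ 3600 s/hour = 10.5 hours.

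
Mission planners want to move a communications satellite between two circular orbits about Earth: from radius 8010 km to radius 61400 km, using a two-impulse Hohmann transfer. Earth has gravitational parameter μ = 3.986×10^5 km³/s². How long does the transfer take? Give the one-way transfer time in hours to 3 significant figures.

t = 8.94 hours

Semi-major axis of the transfer orbit: a_t = (8010 + 61400)/2 = 34705 km.
By Kepler's third law the transfer-orbit period is T = 2π√(a_t³/μ), so t = T/2 = 32170 s.
Converting: 32170 s ÷ 3600 s/hour = 8.94 hours.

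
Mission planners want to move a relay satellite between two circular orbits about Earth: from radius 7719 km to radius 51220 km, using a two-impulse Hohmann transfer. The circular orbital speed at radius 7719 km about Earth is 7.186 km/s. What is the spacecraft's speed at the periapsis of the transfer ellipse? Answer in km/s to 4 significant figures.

From the circular-orbit relation v² = μ/r at r = 7719 km: μ = v²r = (7.186)² × 7719 = 3.98598×10^5 km³/s².
The Hohmann ellipse has a_t = (r₁ + r₂)/2 = 29469.5 km.
The periapsis of the transfer ellipse is at r = 7719 km.
From the vis-viva equation, v = √[μ(2/r − 1/a_t)] = 9.474 km/s.

v = 9.474 km/s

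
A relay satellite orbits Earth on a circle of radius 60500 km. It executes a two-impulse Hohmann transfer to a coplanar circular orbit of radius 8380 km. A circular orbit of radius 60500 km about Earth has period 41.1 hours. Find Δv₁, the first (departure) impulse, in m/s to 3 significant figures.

From Kepler's third law T² = 4π²r³/μ at r = 60500 km, T = 41.1 hours = 41.1 × 3600 s = 1.4796×10^5 s: μ = 4π²r³/T² = 3.99335×10^5 km³/s².
Transfer-ellipse semi-major axis a_t = (r₁ + r₂)/2 = (60500 + 8380)/2 = 34440 km.
On the circular orbit at r = 60500 km, v_c = √(μ/r) = 2.569 km/s.
Transfer-orbit speed at the same r (vis-viva, a = a_t): v_t = √[μ(2/r − 1/a_t)] = 1.267 km/s.
Δv₁ = |v_t − v_c| = |1.267 − 2.569| = 1.302 km/s.

Δv₁ = 1300 m/s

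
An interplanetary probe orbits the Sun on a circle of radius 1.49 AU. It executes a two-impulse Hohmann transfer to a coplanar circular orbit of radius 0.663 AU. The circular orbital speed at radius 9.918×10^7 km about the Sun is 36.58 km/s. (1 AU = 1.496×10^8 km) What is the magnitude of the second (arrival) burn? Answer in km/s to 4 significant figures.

From the circular-orbit relation v² = μ/r at r = 9.918×10^7 km: μ = v²r = (36.58)² × 9.918×10^7 = 1.32712×10^11 km³/s².
In km: r₁ = 1.49 × 1.496×10^8 = 2.22904×10^8 km; r₂ = 0.663 × 1.496×10^8 = 9.91848×10^7 km.
Transfer-ellipse semi-major axis a_t = (r₁ + r₂)/2 = (2.22904×10^8 + 9.91848×10^7)/2 = 1.610444×10^8 km.
Circular speed at r = 9.91848×10^7 km: v_c = √(μ/r) = 36.579 km/s.
Vis-viva on the transfer ellipse at r = 9.91848×10^7 km gives v_t = √[μ(2/r − 1/a_t)] = 43.035 km/s.
Δv₂ = |v_t − v_c| = |43.035 − 36.579| = 6.456 km/s.

Δv₂ = 6.456 km/s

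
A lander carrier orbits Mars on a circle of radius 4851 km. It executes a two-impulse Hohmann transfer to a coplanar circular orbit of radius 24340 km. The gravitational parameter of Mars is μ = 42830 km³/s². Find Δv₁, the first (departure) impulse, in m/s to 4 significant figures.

Semi-major axis of the transfer orbit: a_t = (4851 + 24340)/2 = 14595.5 km.
Circular speed at r = 4851 km: v_c = √(μ/r) = 2.9714 km/s.
Transfer-orbit speed at the same r (vis-viva, a = a_t): v_t = √[μ(2/r − 1/a_t)] = 3.8372 km/s.
Δv₁ = |v_t − v_c| = |3.8372 − 2.9714| = 0.8658 km/s.

Δv₁ = 865.8 m/s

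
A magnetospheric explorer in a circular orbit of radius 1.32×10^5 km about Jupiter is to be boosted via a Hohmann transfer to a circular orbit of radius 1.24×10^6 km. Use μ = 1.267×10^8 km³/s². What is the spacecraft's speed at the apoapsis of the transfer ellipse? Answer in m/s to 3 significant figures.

v = 4430 m/s

Semi-major axis of the transfer orbit: a_t = (1.320×10^5 + 1.240×10^6)/2 = 6.860×10^5 km.
At apoapsis, r = 1.240×10^6 km.
Vis-viva: v = √[μ(2/r − 1/a_t)] = √[1.267×10^8 × (2/1.240×10^6 − 1/6.860×10^5)] = 4.434 km/s.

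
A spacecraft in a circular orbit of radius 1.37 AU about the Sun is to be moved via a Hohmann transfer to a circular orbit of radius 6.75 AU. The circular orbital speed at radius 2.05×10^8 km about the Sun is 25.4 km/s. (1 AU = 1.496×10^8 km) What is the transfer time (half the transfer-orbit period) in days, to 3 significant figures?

From the circular-orbit relation v² = μ/r at r = 2.05×10^8 km: μ = v²r = (25.4)² × 2.05×10^8 = 1.32258×10^11 km³/s².
In km: r₁ = 1.37 × 1.496×10^8 = 2.04952×10^8 km; r₂ = 6.75 × 1.496×10^8 = 1.0098×10^9 km.
The Hohmann ellipse has a_t = (r₁ + r₂)/2 = 6.07376×10^8 km.
Half the transfer-orbit period gives t = π√(a_t³/μ) = 1.293×10^8 s.
Converting: 1.293×10^8 s ÷ 86400 s/day = 1500 days.

t = 1500 days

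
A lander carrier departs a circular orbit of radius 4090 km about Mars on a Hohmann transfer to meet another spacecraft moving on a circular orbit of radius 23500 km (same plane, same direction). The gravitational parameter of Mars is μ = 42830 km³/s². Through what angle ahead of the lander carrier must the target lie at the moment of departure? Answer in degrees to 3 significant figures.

φ = 99.0°

Semi-major axis of the transfer orbit: a_t = (4090 + 23500)/2 = 13795 km.
Transfer time t = π√(a_t³/μ) = 24600 s.
Target angular speed ω₂ = √(μ/r₂³) = 5.745×10^-5 rad/s.
Angle swept by the target during transfer: ω₂·t = 1.413 rad = 80.96°.
Arrival is 180° from departure on the ellipse, so φ = 180° − 80.96° = 99.0°.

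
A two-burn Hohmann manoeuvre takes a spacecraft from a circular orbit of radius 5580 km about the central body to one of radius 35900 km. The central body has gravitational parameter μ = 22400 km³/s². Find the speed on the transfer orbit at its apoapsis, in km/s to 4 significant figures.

v = 0.4097 km/s

Transfer-ellipse semi-major axis a_t = (r₁ + r₂)/2 = (5580 + 35900)/2 = 20740 km.
The apoapsis of the transfer ellipse is at r = 35900 km.
From the vis-viva equation, v = √[μ(2/r − 1/a_t)] = 0.4097 km/s.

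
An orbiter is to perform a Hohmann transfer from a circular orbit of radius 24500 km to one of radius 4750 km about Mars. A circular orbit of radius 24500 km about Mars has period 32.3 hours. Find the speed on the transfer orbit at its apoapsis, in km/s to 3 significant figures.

v = 0.754 km/s

From Kepler's third law T² = 4π²r³/μ at r = 24500 km, T = 32.3 hours = 32.3 × 3600 s = 1.1628×10^5 s: μ = 4π²r³/T² = 42938.6 km³/s².
Transfer-ellipse semi-major axis a_t = (r₁ + r₂)/2 = (24500 + 4750)/2 = 14625 km.
The apoapsis of the transfer ellipse is at r = 24500 km.
Applying v² = μ(2/r − 1/a_t): v = 0.7545 km/s.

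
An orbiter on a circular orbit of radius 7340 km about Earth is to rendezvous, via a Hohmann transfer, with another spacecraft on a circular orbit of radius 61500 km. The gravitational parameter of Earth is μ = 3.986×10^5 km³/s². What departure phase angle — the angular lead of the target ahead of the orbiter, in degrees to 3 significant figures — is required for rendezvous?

The Hohmann ellipse has a_t = (r₁ + r₂)/2 = 34420 km.
Transfer time t = π√(a_t³/μ) = 31776 s.
Target angular speed ω₂ = √(μ/r₂³) = 4.1396×10^-5 rad/s.
Angle swept by the target during transfer: ω₂·t = 1.3154 rad = 75.37°.
Arrival is 180° from departure on the ellipse, so φ = 180° − 75.37° = 105°.

φ = 105°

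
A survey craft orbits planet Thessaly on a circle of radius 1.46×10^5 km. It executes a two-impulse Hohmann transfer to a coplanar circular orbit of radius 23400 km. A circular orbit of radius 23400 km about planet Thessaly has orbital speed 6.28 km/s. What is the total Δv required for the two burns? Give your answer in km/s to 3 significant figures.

From the circular-orbit relation v² = μ/r at r = 23400 km: μ = v²r = (6.28)² × 23400 = 9.22859×10^5 km³/s².
Semi-major axis of the transfer orbit: a_t = (1.460×10^5 + 23400)/2 = 84700 km.
Circular speed at r₁: v₁ = √(μ/r₁) = √(9.22859×10^5/1.460×10^5) = 2.514 km/s.
Transfer-orbit speed at r₁ (v² = μ(2/r − 1/a)): v_a = √[μ(2/r₁ − 1/a_t)] = 1.321 km/s.
First burn Δv₁ = |v_a − v₁| = 1.193 km/s.
Circular speed at r₂: v₂ = √(μ/r₂) = 6.280 km/s.
Transfer-orbit speed at r₂: v_p = √[μ(2/r₂ − 1/a_t)] = 8.245 km/s.
Second burn Δv₂ = |v₂ − v_p| = 1.965 km/s.
Δv = Δv₁ + Δv₂ = 1.193 + 1.965 = 3.158 km/s.

Δv = 3.16 km/s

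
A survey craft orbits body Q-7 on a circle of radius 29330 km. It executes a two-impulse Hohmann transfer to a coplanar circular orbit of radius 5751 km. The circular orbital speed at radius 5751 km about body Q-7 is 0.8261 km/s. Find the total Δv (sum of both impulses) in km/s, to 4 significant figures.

Δv = 0.3985 km/s

From the circular-orbit relation v² = μ/r at r = 5751 km: μ = v²r = (0.8261)² × 5751 = 3924.72 km³/s².
Semi-major axis of the transfer orbit: a_t = (29330 + 5751)/2 = 17540.5 km.
Circular speed at r₁: v₁ = √(μ/r₁) = √(3924.72/29330) = 0.36580 km/s.
On the transfer ellipse at r₁, vis-viva gives v_a = √[μ(2/r₁ − 1/a_t)] = 0.20946 km/s.
First burn Δv₁ = |v_a − v₁| = 0.15634 km/s.
At r₂, v₂ = √(μ/r₂) = 0.826100 km/s.
Transfer-orbit speed at r₂: v_p = √[μ(2/r₂ − 1/a_t)] = 1.06824 km/s.
Second burn Δv₂ = |v₂ − v_p| = 0.24214 km/s.
Total Δv = Δv₁ + Δv₂ = 0.3985 km/s.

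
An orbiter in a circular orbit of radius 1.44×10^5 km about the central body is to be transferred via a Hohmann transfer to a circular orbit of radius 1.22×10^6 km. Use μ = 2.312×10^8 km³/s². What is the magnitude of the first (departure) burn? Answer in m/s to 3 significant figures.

Semi-major axis of the transfer orbit: a_t = (1.440×10^5 + 1.220×10^6)/2 = 6.820×10^5 km.
On the circular orbit at r = 1.440×10^5 km, v_c = √(μ/r) = 40.07 km/s.
Transfer-orbit speed at the same r (vis-viva, a = a_t): v_t = √[μ(2/r − 1/a_t)] = 53.59 km/s.
Δv₁ = |v_t − v_c| = |53.59 − 40.07| = 13.52 km/s.

Δv₁ = 13500 m/s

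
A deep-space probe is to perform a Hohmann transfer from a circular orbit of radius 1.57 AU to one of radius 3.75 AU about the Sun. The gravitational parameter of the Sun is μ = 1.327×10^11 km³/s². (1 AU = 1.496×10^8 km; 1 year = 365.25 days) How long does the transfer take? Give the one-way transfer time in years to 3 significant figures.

In km: r₁ = 1.57 × 1.496×10^8 = 2.34872×10^8 km; r₂ = 3.75 × 1.496×10^8 = 5.610×10^8 km.
Semi-major axis of the transfer orbit: a_t = (2.34872×10^8 + 5.610×10^8)/2 = 3.97936×10^8 km.
Transfer time t = π√(a_t³/μ) = π√((3.97936×10^8)³ / 1.327×10^11) = 6.846×10^7 s.
Converting: 6.846×10^7 s ÷ 3.15576×10^7 s/year (365.25 × 86400) = 2.17 years.

t = 2.17 years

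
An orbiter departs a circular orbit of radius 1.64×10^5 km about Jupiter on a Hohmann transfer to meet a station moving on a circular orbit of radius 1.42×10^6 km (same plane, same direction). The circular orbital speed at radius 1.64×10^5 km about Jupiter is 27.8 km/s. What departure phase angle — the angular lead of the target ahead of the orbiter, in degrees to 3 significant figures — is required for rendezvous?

φ = 105°

From the circular-orbit relation v² = μ/r at r = 1.64×10^5 km: μ = v²r = (27.8)² × 1.64×10^5 = 1.26746×10^8 km³/s².
The Hohmann ellipse has a_t = (r₁ + r₂)/2 = 7.920×10^5 km.
Transfer time t = π√(a_t³/μ) = 1.967×10^5 s.
The target's mean motion on its circular orbit is ω₂ = √(μ/r₂³) = 6.653×10^-6 rad/s.
Angle swept by the target during transfer: ω₂·t = 1.3086 rad = 74.98°.
The orbiter traverses 180° on the transfer ellipse, so the target must lead by 180° − 74.98° = 105°.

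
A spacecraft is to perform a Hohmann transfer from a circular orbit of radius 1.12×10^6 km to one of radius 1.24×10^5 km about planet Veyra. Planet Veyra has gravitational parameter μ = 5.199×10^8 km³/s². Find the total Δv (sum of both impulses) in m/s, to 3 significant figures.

Transfer-ellipse semi-major axis a_t = (r₁ + r₂)/2 = (1.120×10^6 + 1.240×10^5)/2 = 6.220×10^5 km.
At r₁ the circular-orbit speed is v₁ = √(μ/r₁) = 21.545 km/s.
On the transfer ellipse at r₁, vis-viva gives v_a = √[μ(2/r₁ − 1/a_t)] = 9.6198 km/s.
First burn Δv₁ = |v_a − v₁| = 11.925 km/s.
Circular speed at r₂: v₂ = √(μ/r₂) = 64.7514 km/s.
Transfer-orbit speed at r₂: v_p = √[μ(2/r₂ − 1/a_t)] = 86.8886 km/s.
Second burn Δv₂ = |v₂ − v_p| = 22.137 km/s.
Total Δv = Δv₁ + Δv₂ = 34.06 km/s.

Δv = 34100 m/s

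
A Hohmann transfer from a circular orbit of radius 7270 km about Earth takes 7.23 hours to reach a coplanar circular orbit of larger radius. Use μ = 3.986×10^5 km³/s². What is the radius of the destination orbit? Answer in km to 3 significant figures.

r₂ = 53000 km

Transfer time t = 7.23 hours = 26028 s, and t = π√(a_t³/μ).
So a_t = (μ t²/π²)^(1/3) = (3.986×10^5 × (26028)² / π²)^(1/3) = 30133 km.
Since a_t = (r₁ + r₂)/2, r₂ = 2a_t − r₁ = 2×30133 − 7270 = 52996 km.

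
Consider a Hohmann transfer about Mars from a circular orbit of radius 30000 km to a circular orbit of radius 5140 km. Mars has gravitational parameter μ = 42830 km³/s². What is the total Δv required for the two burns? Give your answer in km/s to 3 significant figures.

The Hohmann ellipse has a_t = (r₁ + r₂)/2 = 17570 km.
Circular speed at r₁: v₁ = √(μ/r₁) = √(42830/30000) = 1.1949 km/s.
Transfer-orbit speed at r₁ (vis-viva): v_a = √[μ(2/r₁ − 1/a_t)] = 0.64626 km/s.
First burn Δv₁ = |v_a − v₁| = 0.5486 km/s.
At r₂, v₂ = √(μ/r₂) = 2.88664 km/s.
Transfer-orbit speed at r₂: v_p = √[μ(2/r₂ − 1/a_t)] = 3.77196 km/s.
Second burn Δv₂ = |v₂ − v_p| = 0.8853 km/s.
Total Δv = Δv₁ + Δv₂ = 1.434 km/s.

Δv = 1.43 km/s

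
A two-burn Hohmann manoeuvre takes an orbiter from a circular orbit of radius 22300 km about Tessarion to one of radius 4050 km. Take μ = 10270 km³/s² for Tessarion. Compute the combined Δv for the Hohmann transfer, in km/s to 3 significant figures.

Semi-major axis of the transfer orbit: a_t = (22300 + 4050)/2 = 13175 km.
At r₁ the circular-orbit speed is v₁ = √(μ/r₁) = 0.67863 km/s.
On the transfer ellipse at r₁, vis-viva gives v_a = √[μ(2/r₁ − 1/a_t)] = 0.37626 km/s.
First burn Δv₁ = |v_a − v₁| = 0.3024 km/s.
At r₂, v₂ = √(μ/r₂) = 1.5924 km/s.
Transfer-orbit speed at r₂: v_p = √[μ(2/r₂ − 1/a_t)] = 2.0717 km/s.
Second burn Δv₂ = |v₂ − v_p| = 0.4793 km/s.
Total Δv = Δv₁ + Δv₂ = 0.7817 km/s.

Δv = 0.782 km/s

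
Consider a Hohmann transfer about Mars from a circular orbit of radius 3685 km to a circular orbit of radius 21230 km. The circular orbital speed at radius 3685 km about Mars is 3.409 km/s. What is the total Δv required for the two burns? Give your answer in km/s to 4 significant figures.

Δv = 1.689 km/s

From the circular-orbit relation v² = μ/r at r = 3685 km: μ = v²r = (3.409)² × 3685 = 42824.4 km³/s².
Transfer-ellipse semi-major axis a_t = (r₁ + r₂)/2 = (3685 + 21230)/2 = 12457.5 km.
At r₁ the circular-orbit speed is v₁ = √(μ/r₁) = 3.409 km/s.
Transfer-orbit speed at r₁ (vis-viva): v_p = √[μ(2/r₁ − 1/a_t)] = 4.450 km/s.
First burn Δv₁ = |v_p − v₁| = 1.041 km/s.
Circular speed at r₂: v₂ = √(μ/r₂) = 1.4203 km/s.
Transfer-orbit speed at r₂: v_a = √[μ(2/r₂ − 1/a_t)] = 0.77246 km/s.
Second burn Δv₂ = |v₂ − v_a| = 0.6478 km/s.
Total Δv = Δv₁ + Δv₂ = 1.689 km/s.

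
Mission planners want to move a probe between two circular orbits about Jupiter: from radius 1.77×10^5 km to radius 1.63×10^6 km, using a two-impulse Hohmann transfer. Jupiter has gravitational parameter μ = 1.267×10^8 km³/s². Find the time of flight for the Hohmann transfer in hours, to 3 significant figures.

Transfer-ellipse semi-major axis a_t = (r₁ + r₂)/2 = (1.770×10^5 + 1.630×10^6)/2 = 9.035×10^5 km.
Half the transfer-orbit period gives t = π√(a_t³/μ) = 2.397×10^5 s.
Converting: 2.397×10^5 s ÷ 3600 s/hour = 66.6 hours.

t = 66.6 hours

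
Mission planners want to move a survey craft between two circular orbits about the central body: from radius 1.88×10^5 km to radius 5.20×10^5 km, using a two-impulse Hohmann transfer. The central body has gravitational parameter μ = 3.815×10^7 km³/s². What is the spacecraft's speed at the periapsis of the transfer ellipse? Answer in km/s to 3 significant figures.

Transfer-ellipse semi-major axis a_t = (r₁ + r₂)/2 = (1.880×10^5 + 5.200×10^5)/2 = 3.540×10^5 km.
At periapsis, r = 1.880×10^5 km.
Vis-viva: v = √[μ(2/r − 1/a_t)] = √[3.815×10^7 × (2/1.880×10^5 − 1/3.540×10^5)] = 17.27 km/s.

v = 17.3 km/s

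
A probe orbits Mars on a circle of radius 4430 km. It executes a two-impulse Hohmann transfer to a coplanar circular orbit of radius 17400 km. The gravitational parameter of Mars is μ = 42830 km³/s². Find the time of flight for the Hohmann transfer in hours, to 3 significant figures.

t = 4.81 hours

The Hohmann ellipse has a_t = (r₁ + r₂)/2 = 10915 km.
Half the transfer-orbit period gives t = π√(a_t³/μ) = 17310 s.
Converting: 17310 s ÷ 3600 s/hour = 4.81 hours.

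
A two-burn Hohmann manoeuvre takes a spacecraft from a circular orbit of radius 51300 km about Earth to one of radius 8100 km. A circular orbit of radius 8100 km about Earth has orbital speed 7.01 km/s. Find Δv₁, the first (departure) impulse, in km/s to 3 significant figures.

From the circular-orbit relation v² = μ/r at r = 8100 km: μ = v²r = (7.01)² × 8100 = 3.98035×10^5 km³/s².
Semi-major axis of the transfer orbit: a_t = (51300 + 8100)/2 = 29700 km.
On the circular orbit at r = 51300 km, v_c = √(μ/r) = 2.7855 km/s.
Transfer-orbit speed at the same r (vis-viva, a = a_t): v_t = √[μ(2/r − 1/a_t)] = 1.4547 km/s.
Δv₁ = |v_t − v_c| = |1.4547 − 2.7855| = 1.331 km/s.

Δv₁ = 1.33 km/s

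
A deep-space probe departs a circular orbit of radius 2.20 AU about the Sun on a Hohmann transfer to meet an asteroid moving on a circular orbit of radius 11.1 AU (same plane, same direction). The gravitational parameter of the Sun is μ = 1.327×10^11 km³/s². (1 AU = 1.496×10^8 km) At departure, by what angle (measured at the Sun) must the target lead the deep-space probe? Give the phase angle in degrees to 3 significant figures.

In km: r₁ = 2.20 × 1.496×10^8 = 3.2912×10^8 km; r₂ = 11.1 × 1.496×10^8 = 1.66056×10^9 km.
Transfer-ellipse semi-major axis a_t = (r₁ + r₂)/2 = (3.2912×10^8 + 1.66056×10^9)/2 = 9.9484×10^8 km.
Transfer time t = π√(a_t³/μ) = 2.7061×10^8 s.
The target's mean motion on its circular orbit is ω₂ = √(μ/r₂³) = 5.3834×10^-9 rad/s.
Angle swept by the target during transfer: ω₂·t = 1.4568 rad = 83.47°.
The deep-space probe traverses 180° on the transfer ellipse, so the target must lead by 180° − 83.47° = 96.5°.

φ = 96.5°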